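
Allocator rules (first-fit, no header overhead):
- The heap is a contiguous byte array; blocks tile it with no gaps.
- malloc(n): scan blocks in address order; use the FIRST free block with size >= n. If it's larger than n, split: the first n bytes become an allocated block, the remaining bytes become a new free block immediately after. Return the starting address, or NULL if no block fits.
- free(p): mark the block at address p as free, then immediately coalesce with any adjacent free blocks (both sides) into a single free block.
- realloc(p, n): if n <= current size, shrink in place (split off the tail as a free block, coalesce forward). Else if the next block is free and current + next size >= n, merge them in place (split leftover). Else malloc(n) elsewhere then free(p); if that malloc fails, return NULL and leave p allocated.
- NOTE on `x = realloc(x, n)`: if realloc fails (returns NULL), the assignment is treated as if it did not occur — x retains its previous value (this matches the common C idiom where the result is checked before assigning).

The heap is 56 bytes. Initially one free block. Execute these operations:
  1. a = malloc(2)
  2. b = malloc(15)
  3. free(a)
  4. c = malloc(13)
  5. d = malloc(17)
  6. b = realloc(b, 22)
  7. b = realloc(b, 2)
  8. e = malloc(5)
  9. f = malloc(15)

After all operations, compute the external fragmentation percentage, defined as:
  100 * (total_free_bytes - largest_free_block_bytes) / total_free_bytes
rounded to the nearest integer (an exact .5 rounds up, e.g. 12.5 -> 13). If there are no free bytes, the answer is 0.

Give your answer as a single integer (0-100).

Op 1: a = malloc(2) -> a = 0; heap: [0-1 ALLOC][2-55 FREE]
Op 2: b = malloc(15) -> b = 2; heap: [0-1 ALLOC][2-16 ALLOC][17-55 FREE]
Op 3: free(a) -> (freed a); heap: [0-1 FREE][2-16 ALLOC][17-55 FREE]
Op 4: c = malloc(13) -> c = 17; heap: [0-1 FREE][2-16 ALLOC][17-29 ALLOC][30-55 FREE]
Op 5: d = malloc(17) -> d = 30; heap: [0-1 FREE][2-16 ALLOC][17-29 ALLOC][30-46 ALLOC][47-55 FREE]
Op 6: b = realloc(b, 22) -> NULL (b unchanged); heap: [0-1 FREE][2-16 ALLOC][17-29 ALLOC][30-46 ALLOC][47-55 FREE]
Op 7: b = realloc(b, 2) -> b = 2; heap: [0-1 FREE][2-3 ALLOC][4-16 FREE][17-29 ALLOC][30-46 ALLOC][47-55 FREE]
Op 8: e = malloc(5) -> e = 4; heap: [0-1 FREE][2-3 ALLOC][4-8 ALLOC][9-16 FREE][17-29 ALLOC][30-46 ALLOC][47-55 FREE]
Op 9: f = malloc(15) -> f = NULL; heap: [0-1 FREE][2-3 ALLOC][4-8 ALLOC][9-16 FREE][17-29 ALLOC][30-46 ALLOC][47-55 FREE]
Free blocks: [2 8 9] total_free=19 largest=9 -> 100*(19-9)/19 = 1000/19 ≈ 52.632 -> rounds to 53

Answer: 53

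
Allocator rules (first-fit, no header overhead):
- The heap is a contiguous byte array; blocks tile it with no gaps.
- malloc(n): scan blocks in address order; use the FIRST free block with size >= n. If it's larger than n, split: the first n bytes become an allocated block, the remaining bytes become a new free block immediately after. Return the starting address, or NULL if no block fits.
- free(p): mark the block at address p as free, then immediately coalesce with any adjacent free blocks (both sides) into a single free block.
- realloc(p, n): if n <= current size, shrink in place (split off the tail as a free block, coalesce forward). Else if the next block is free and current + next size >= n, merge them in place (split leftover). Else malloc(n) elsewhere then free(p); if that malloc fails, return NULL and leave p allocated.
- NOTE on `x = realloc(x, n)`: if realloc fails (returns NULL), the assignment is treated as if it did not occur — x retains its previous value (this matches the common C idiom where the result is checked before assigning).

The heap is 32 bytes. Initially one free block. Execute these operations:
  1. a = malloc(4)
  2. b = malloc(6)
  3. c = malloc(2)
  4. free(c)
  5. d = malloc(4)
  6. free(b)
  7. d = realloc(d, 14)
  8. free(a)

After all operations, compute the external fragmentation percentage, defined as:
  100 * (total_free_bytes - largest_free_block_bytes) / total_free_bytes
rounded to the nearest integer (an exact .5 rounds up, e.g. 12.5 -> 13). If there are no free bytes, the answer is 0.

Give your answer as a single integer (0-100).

Op 1: a = malloc(4) -> a = 0; heap: [0-3 ALLOC][4-31 FREE]
Op 2: b = malloc(6) -> b = 4; heap: [0-3 ALLOC][4-9 ALLOC][10-31 FREE]
Op 3: c = malloc(2) -> c = 10; heap: [0-3 ALLOC][4-9 ALLOC][10-11 ALLOC][12-31 FREE]
Op 4: free(c) -> (freed c); heap: [0-3 ALLOC][4-9 ALLOC][10-31 FREE]
Op 5: d = malloc(4) -> d = 10; heap: [0-3 ALLOC][4-9 ALLOC][10-13 ALLOC][14-31 FREE]
Op 6: free(b) -> (freed b); heap: [0-3 ALLOC][4-9 FREE][10-13 ALLOC][14-31 FREE]
Op 7: d = realloc(d, 14) -> d = 10; heap: [0-3 ALLOC][4-9 FREE][10-23 ALLOC][24-31 FREE]
Op 8: free(a) -> (freed a); heap: [0-9 FREE][10-23 ALLOC][24-31 FREE]
Free blocks: [10 8] total_free=18 largest=10 -> 100*(18-10)/18 = 800/18 ≈ 44.444 -> rounds to 44

Answer: 44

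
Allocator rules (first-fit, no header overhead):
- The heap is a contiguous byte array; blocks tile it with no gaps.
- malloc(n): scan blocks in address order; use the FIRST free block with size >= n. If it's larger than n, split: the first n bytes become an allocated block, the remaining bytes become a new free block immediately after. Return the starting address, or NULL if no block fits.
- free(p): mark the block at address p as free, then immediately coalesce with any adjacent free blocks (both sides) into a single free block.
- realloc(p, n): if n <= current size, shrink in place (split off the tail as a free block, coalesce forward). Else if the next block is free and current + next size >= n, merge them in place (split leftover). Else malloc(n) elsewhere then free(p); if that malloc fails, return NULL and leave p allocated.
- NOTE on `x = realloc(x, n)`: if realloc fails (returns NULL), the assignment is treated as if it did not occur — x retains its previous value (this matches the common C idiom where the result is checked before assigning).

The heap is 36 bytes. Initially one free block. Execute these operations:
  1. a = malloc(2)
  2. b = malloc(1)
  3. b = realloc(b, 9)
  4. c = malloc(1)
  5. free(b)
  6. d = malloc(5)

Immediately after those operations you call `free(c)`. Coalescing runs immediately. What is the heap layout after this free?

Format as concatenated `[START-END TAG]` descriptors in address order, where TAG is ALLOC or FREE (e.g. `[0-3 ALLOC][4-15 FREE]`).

Op 1: a = malloc(2) -> a = 0; heap: [0-1 ALLOC][2-35 FREE]
Op 2: b = malloc(1) -> b = 2; heap: [0-1 ALLOC][2-2 ALLOC][3-35 FREE]
Op 3: b = realloc(b, 9) -> b = 2; heap: [0-1 ALLOC][2-10 ALLOC][11-35 FREE]
Op 4: c = malloc(1) -> c = 11; heap: [0-1 ALLOC][2-10 ALLOC][11-11 ALLOC][12-35 FREE]
Op 5: free(b) -> (freed b); heap: [0-1 ALLOC][2-10 FREE][11-11 ALLOC][12-35 FREE]
Op 6: d = malloc(5) -> d = 2; heap: [0-1 ALLOC][2-6 ALLOC][7-10 FREE][11-11 ALLOC][12-35 FREE]
free(c): c = 11 -> block [11-11 ALLOC]; mark free, coalesce with adjacent free neighbors -> [0-1 ALLOC][2-6 ALLOC][7-35 FREE]

Answer: [0-1 ALLOC][2-6 ALLOC][7-35 FREE]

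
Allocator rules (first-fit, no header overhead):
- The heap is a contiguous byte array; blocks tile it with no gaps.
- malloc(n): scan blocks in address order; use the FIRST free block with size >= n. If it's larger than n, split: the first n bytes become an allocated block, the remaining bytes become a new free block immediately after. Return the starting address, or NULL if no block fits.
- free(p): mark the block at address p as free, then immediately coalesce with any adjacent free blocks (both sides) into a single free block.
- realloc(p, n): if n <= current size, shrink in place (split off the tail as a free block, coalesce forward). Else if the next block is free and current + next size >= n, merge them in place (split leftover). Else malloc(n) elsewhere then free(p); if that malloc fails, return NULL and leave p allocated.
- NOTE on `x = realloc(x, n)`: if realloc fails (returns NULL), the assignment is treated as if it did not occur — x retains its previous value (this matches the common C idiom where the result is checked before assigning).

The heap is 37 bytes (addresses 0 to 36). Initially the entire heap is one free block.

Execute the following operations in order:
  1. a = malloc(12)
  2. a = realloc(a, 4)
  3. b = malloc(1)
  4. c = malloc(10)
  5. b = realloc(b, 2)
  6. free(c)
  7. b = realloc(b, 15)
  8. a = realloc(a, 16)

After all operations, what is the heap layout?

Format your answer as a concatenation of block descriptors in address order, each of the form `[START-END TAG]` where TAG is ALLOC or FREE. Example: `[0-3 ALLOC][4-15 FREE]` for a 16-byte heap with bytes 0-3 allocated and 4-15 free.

Op 1: a = malloc(12) -> a = 0; heap: [0-11 ALLOC][12-36 FREE]
Op 2: a = realloc(a, 4) -> a = 0; heap: [0-3 ALLOC][4-36 FREE]
Op 3: b = malloc(1) -> b = 4; heap: [0-3 ALLOC][4-4 ALLOC][5-36 FREE]
Op 4: c = malloc(10) -> c = 5; heap: [0-3 ALLOC][4-4 ALLOC][5-14 ALLOC][15-36 FREE]
Op 5: b = realloc(b, 2) -> b = 15; heap: [0-3 ALLOC][4-4 FREE][5-14 ALLOC][15-16 ALLOC][17-36 FREE]
Op 6: free(c) -> (freed c); heap: [0-3 ALLOC][4-14 FREE][15-16 ALLOC][17-36 FREE]
Op 7: b = realloc(b, 15) -> b = 15; heap: [0-3 ALLOC][4-14 FREE][15-29 ALLOC][30-36 FREE]
Op 8: a = realloc(a, 16) -> NULL (a unchanged); heap: [0-3 ALLOC][4-14 FREE][15-29 ALLOC][30-36 FREE]

Answer: [0-3 ALLOC][4-14 FREE][15-29 ALLOC][30-36 FREE]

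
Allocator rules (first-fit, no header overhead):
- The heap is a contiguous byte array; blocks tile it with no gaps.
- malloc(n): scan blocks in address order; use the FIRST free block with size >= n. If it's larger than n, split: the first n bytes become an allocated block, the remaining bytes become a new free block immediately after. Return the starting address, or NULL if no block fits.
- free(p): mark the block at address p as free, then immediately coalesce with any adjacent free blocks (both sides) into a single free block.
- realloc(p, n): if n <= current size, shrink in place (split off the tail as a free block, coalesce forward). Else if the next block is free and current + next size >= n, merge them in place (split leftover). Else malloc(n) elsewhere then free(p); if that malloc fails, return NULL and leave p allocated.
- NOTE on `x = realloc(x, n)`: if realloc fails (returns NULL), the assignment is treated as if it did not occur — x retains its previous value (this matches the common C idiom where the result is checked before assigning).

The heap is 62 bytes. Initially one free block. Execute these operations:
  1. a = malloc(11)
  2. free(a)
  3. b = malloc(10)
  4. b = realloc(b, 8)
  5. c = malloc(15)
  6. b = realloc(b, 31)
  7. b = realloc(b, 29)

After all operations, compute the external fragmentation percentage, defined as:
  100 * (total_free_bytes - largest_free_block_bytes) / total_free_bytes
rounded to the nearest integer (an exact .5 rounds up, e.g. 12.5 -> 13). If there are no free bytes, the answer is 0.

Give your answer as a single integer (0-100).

Answer: 44

Derivation:
Op 1: a = malloc(11) -> a = 0; heap: [0-10 ALLOC][11-61 FREE]
Op 2: free(a) -> (freed a); heap: [0-61 FREE]
Op 3: b = malloc(10) -> b = 0; heap: [0-9 ALLOC][10-61 FREE]
Op 4: b = realloc(b, 8) -> b = 0; heap: [0-7 ALLOC][8-61 FREE]
Op 5: c = malloc(15) -> c = 8; heap: [0-7 ALLOC][8-22 ALLOC][23-61 FREE]
Op 6: b = realloc(b, 31) -> b = 23; heap: [0-7 FREE][8-22 ALLOC][23-53 ALLOC][54-61 FREE]
Op 7: b = realloc(b, 29) -> b = 23; heap: [0-7 FREE][8-22 ALLOC][23-51 ALLOC][52-61 FREE]
Free blocks: [8 10] total_free=18 largest=10 -> 100*(18-10)/18 = 800/18 ≈ 44.444 -> rounds to 44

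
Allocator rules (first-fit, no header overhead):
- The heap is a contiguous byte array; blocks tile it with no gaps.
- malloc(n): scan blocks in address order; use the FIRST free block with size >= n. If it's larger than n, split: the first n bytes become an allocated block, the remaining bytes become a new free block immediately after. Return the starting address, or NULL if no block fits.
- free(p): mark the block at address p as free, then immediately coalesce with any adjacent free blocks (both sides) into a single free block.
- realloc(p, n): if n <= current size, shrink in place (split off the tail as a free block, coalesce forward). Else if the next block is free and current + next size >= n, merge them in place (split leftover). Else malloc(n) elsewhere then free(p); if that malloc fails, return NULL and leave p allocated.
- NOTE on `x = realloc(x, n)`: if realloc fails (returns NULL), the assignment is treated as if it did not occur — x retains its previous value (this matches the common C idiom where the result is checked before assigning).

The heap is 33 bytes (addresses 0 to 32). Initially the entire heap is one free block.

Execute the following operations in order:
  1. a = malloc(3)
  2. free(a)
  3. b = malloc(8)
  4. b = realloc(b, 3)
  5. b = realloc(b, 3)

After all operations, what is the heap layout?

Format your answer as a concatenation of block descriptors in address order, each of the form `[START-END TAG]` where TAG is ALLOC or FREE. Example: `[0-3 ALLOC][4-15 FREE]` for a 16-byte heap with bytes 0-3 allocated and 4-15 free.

Answer: [0-2 ALLOC][3-32 FREE]

Derivation:
Op 1: a = malloc(3) -> a = 0; heap: [0-2 ALLOC][3-32 FREE]
Op 2: free(a) -> (freed a); heap: [0-32 FREE]
Op 3: b = malloc(8) -> b = 0; heap: [0-7 ALLOC][8-32 FREE]
Op 4: b = realloc(b, 3) -> b = 0; heap: [0-2 ALLOC][3-32 FREE]
Op 5: b = realloc(b, 3) -> b = 0; heap: [0-2 ALLOC][3-32 FREE]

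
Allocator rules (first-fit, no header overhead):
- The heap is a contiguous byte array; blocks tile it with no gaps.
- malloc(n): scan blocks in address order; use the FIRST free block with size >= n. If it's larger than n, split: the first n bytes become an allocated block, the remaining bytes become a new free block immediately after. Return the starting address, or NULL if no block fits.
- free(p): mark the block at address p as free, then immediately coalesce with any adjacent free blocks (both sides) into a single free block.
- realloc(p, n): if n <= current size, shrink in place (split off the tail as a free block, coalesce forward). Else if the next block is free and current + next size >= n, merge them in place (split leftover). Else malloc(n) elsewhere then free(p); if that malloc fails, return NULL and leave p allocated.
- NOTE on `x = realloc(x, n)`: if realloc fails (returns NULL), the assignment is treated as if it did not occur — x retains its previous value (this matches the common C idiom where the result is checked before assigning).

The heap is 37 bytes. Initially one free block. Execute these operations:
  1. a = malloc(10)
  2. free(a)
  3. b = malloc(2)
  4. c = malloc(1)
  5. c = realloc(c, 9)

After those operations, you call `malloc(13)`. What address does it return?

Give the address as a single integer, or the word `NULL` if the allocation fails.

Op 1: a = malloc(10) -> a = 0; heap: [0-9 ALLOC][10-36 FREE]
Op 2: free(a) -> (freed a); heap: [0-36 FREE]
Op 3: b = malloc(2) -> b = 0; heap: [0-1 ALLOC][2-36 FREE]
Op 4: c = malloc(1) -> c = 2; heap: [0-1 ALLOC][2-2 ALLOC][3-36 FREE]
Op 5: c = realloc(c, 9) -> c = 2; heap: [0-1 ALLOC][2-10 ALLOC][11-36 FREE]
malloc(13): first-fit scan over [0-1 ALLOC][2-10 ALLOC][11-36 FREE] -> 11

Answer: 11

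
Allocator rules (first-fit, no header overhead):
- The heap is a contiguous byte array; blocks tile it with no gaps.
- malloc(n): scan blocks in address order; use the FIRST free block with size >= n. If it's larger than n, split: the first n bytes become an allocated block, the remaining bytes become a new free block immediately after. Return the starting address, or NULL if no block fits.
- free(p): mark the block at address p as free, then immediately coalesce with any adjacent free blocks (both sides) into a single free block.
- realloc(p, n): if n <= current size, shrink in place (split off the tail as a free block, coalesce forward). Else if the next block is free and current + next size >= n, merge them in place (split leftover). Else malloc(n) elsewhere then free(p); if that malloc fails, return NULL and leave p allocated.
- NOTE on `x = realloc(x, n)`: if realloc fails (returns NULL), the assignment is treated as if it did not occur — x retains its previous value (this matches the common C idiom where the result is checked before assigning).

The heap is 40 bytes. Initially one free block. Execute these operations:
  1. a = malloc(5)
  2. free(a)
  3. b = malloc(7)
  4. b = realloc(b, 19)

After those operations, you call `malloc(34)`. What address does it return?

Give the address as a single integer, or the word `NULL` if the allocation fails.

Answer: NULL

Derivation:
Op 1: a = malloc(5) -> a = 0; heap: [0-4 ALLOC][5-39 FREE]
Op 2: free(a) -> (freed a); heap: [0-39 FREE]
Op 3: b = malloc(7) -> b = 0; heap: [0-6 ALLOC][7-39 FREE]
Op 4: b = realloc(b, 19) -> b = 0; heap: [0-18 ALLOC][19-39 FREE]
malloc(34): first-fit scan over [0-18 ALLOC][19-39 FREE] -> NULL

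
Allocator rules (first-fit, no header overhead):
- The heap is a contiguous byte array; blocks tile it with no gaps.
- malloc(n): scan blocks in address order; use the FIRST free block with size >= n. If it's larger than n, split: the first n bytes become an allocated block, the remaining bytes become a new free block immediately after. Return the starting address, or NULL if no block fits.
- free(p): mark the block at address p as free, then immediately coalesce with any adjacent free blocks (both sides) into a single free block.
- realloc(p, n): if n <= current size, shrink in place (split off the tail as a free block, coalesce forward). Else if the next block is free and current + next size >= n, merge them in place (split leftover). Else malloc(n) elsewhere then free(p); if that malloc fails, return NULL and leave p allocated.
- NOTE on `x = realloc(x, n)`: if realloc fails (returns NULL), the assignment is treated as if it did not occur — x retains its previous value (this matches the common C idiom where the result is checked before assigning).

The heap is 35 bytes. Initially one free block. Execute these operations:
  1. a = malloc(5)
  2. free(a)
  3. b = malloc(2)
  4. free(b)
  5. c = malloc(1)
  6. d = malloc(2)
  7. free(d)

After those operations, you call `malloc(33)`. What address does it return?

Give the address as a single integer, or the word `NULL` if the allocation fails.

Op 1: a = malloc(5) -> a = 0; heap: [0-4 ALLOC][5-34 FREE]
Op 2: free(a) -> (freed a); heap: [0-34 FREE]
Op 3: b = malloc(2) -> b = 0; heap: [0-1 ALLOC][2-34 FREE]
Op 4: free(b) -> (freed b); heap: [0-34 FREE]
Op 5: c = malloc(1) -> c = 0; heap: [0-0 ALLOC][1-34 FREE]
Op 6: d = malloc(2) -> d = 1; heap: [0-0 ALLOC][1-2 ALLOC][3-34 FREE]
Op 7: free(d) -> (freed d); heap: [0-0 ALLOC][1-34 FREE]
malloc(33): first-fit scan over [0-0 ALLOC][1-34 FREE] -> 1

Answer: 1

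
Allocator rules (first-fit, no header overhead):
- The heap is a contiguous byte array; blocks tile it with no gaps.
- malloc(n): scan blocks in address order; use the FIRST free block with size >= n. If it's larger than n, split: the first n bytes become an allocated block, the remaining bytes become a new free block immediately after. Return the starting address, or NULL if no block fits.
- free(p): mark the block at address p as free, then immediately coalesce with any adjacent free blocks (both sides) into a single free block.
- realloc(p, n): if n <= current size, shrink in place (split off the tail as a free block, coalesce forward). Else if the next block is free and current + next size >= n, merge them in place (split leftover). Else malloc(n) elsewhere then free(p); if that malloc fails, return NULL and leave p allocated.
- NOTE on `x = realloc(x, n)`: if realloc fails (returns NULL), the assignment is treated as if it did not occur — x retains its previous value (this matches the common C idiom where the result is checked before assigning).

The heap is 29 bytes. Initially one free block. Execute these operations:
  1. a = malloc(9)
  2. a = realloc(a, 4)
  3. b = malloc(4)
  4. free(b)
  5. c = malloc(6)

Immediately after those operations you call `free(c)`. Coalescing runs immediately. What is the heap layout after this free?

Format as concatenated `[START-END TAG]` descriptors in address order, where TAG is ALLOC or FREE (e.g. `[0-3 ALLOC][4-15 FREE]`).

Op 1: a = malloc(9) -> a = 0; heap: [0-8 ALLOC][9-28 FREE]
Op 2: a = realloc(a, 4) -> a = 0; heap: [0-3 ALLOC][4-28 FREE]
Op 3: b = malloc(4) -> b = 4; heap: [0-3 ALLOC][4-7 ALLOC][8-28 FREE]
Op 4: free(b) -> (freed b); heap: [0-3 ALLOC][4-28 FREE]
Op 5: c = malloc(6) -> c = 4; heap: [0-3 ALLOC][4-9 ALLOC][10-28 FREE]
free(c): c = 4 -> block [4-9 ALLOC]; mark free, coalesce with adjacent free neighbors -> [0-3 ALLOC][4-28 FREE]

Answer: [0-3 ALLOC][4-28 FREE]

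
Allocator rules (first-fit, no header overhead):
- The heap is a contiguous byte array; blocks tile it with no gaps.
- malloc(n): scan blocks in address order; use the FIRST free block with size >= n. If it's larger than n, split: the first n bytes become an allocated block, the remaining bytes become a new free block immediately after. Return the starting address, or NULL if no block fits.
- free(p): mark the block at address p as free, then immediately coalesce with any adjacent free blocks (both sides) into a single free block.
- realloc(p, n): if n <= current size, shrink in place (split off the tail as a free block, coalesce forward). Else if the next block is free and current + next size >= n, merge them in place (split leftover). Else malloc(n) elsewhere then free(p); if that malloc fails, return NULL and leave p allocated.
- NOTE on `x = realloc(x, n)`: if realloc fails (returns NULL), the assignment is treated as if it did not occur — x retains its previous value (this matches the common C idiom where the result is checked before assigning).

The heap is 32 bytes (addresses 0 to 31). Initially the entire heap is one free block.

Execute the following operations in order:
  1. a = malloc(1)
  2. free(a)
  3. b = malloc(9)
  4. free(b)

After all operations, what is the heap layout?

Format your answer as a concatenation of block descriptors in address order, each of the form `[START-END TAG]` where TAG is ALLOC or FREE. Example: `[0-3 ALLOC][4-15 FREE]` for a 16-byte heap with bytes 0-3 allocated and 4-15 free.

Answer: [0-31 FREE]

Derivation:
Op 1: a = malloc(1) -> a = 0; heap: [0-0 ALLOC][1-31 FREE]
Op 2: free(a) -> (freed a); heap: [0-31 FREE]
Op 3: b = malloc(9) -> b = 0; heap: [0-8 ALLOC][9-31 FREE]
Op 4: free(b) -> (freed b); heap: [0-31 FREE]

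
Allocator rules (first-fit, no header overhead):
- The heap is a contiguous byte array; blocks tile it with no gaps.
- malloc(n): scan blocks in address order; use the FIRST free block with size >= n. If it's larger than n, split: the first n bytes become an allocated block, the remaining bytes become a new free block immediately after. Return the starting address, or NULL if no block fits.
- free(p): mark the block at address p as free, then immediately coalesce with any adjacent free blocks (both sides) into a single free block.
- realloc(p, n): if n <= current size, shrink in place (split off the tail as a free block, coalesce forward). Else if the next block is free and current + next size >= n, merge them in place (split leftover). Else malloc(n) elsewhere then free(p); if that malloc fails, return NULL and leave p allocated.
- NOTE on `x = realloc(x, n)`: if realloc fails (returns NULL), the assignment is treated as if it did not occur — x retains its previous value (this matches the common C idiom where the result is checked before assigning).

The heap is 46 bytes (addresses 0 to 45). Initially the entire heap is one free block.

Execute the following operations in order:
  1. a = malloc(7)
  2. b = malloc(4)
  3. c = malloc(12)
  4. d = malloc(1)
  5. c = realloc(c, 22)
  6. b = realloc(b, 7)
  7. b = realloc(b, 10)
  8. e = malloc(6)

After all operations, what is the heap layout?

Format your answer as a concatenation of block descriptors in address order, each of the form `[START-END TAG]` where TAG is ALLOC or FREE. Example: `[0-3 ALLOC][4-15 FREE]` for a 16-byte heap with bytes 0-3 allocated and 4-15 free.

Op 1: a = malloc(7) -> a = 0; heap: [0-6 ALLOC][7-45 FREE]
Op 2: b = malloc(4) -> b = 7; heap: [0-6 ALLOC][7-10 ALLOC][11-45 FREE]
Op 3: c = malloc(12) -> c = 11; heap: [0-6 ALLOC][7-10 ALLOC][11-22 ALLOC][23-45 FREE]
Op 4: d = malloc(1) -> d = 23; heap: [0-6 ALLOC][7-10 ALLOC][11-22 ALLOC][23-23 ALLOC][24-45 FREE]
Op 5: c = realloc(c, 22) -> c = 24; heap: [0-6 ALLOC][7-10 ALLOC][11-22 FREE][23-23 ALLOC][24-45 ALLOC]
Op 6: b = realloc(b, 7) -> b = 7; heap: [0-6 ALLOC][7-13 ALLOC][14-22 FREE][23-23 ALLOC][24-45 ALLOC]
Op 7: b = realloc(b, 10) -> b = 7; heap: [0-6 ALLOC][7-16 ALLOC][17-22 FREE][23-23 ALLOC][24-45 ALLOC]
Op 8: e = malloc(6) -> e = 17; heap: [0-6 ALLOC][7-16 ALLOC][17-22 ALLOC][23-23 ALLOC][24-45 ALLOC]

Answer: [0-6 ALLOC][7-16 ALLOC][17-22 ALLOC][23-23 ALLOC][24-45 ALLOC]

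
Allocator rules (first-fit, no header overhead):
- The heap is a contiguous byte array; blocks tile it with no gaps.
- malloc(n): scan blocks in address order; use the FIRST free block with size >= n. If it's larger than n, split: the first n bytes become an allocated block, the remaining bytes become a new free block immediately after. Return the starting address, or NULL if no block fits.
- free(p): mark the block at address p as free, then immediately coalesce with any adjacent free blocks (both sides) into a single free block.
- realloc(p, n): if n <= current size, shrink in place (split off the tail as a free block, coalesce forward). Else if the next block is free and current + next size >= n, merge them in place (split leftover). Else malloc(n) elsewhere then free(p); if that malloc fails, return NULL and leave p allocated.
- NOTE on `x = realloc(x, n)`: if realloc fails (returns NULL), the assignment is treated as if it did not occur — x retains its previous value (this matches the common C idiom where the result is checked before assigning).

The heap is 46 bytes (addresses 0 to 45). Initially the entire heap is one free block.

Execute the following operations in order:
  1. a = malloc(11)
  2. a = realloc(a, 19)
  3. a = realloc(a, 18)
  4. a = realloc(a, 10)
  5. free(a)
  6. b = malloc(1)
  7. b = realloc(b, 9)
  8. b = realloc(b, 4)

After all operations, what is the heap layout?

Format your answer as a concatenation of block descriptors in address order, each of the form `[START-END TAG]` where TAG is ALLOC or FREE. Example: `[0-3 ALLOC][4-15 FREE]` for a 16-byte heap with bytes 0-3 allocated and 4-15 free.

Answer: [0-3 ALLOC][4-45 FREE]

Derivation:
Op 1: a = malloc(11) -> a = 0; heap: [0-10 ALLOC][11-45 FREE]
Op 2: a = realloc(a, 19) -> a = 0; heap: [0-18 ALLOC][19-45 FREE]
Op 3: a = realloc(a, 18) -> a = 0; heap: [0-17 ALLOC][18-45 FREE]
Op 4: a = realloc(a, 10) -> a = 0; heap: [0-9 ALLOC][10-45 FREE]
Op 5: free(a) -> (freed a); heap: [0-45 FREE]
Op 6: b = malloc(1) -> b = 0; heap: [0-0 ALLOC][1-45 FREE]
Op 7: b = realloc(b, 9) -> b = 0; heap: [0-8 ALLOC][9-45 FREE]
Op 8: b = realloc(b, 4) -> b = 0; heap: [0-3 ALLOC][4-45 FREE]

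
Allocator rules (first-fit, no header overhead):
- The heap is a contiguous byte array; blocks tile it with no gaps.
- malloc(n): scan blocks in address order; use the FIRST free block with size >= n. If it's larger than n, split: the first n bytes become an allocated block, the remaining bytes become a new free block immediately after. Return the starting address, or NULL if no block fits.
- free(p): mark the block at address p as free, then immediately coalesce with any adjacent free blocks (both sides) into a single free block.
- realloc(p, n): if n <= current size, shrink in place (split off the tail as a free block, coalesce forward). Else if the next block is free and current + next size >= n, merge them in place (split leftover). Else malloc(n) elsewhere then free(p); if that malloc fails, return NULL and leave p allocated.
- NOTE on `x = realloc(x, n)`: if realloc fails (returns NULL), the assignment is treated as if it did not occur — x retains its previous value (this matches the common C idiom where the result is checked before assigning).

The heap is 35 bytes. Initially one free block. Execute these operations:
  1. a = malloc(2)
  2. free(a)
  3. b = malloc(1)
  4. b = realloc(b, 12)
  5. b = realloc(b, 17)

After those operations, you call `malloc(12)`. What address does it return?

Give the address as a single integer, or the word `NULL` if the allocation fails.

Answer: 17

Derivation:
Op 1: a = malloc(2) -> a = 0; heap: [0-1 ALLOC][2-34 FREE]
Op 2: free(a) -> (freed a); heap: [0-34 FREE]
Op 3: b = malloc(1) -> b = 0; heap: [0-0 ALLOC][1-34 FREE]
Op 4: b = realloc(b, 12) -> b = 0; heap: [0-11 ALLOC][12-34 FREE]
Op 5: b = realloc(b, 17) -> b = 0; heap: [0-16 ALLOC][17-34 FREE]
malloc(12): first-fit scan over [0-16 ALLOC][17-34 FREE] -> 17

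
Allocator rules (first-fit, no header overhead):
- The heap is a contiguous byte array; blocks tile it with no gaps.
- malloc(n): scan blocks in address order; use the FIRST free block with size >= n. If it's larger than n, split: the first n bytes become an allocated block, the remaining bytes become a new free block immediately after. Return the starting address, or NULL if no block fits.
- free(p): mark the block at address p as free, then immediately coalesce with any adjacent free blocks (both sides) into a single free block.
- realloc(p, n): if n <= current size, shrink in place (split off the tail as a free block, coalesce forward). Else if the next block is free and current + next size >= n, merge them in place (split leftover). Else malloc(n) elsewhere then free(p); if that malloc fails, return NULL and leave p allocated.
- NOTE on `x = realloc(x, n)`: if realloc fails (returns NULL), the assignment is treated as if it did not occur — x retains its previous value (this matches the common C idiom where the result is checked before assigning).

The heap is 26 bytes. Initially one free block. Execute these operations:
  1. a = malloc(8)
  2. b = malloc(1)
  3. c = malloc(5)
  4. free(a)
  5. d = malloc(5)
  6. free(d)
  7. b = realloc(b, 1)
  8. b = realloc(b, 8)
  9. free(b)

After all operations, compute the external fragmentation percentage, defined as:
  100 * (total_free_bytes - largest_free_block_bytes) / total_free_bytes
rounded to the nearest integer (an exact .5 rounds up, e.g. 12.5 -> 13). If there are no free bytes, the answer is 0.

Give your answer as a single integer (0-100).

Op 1: a = malloc(8) -> a = 0; heap: [0-7 ALLOC][8-25 FREE]
Op 2: b = malloc(1) -> b = 8; heap: [0-7 ALLOC][8-8 ALLOC][9-25 FREE]
Op 3: c = malloc(5) -> c = 9; heap: [0-7 ALLOC][8-8 ALLOC][9-13 ALLOC][14-25 FREE]
Op 4: free(a) -> (freed a); heap: [0-7 FREE][8-8 ALLOC][9-13 ALLOC][14-25 FREE]
Op 5: d = malloc(5) -> d = 0; heap: [0-4 ALLOC][5-7 FREE][8-8 ALLOC][9-13 ALLOC][14-25 FREE]
Op 6: free(d) -> (freed d); heap: [0-7 FREE][8-8 ALLOC][9-13 ALLOC][14-25 FREE]
Op 7: b = realloc(b, 1) -> b = 8; heap: [0-7 FREE][8-8 ALLOC][9-13 ALLOC][14-25 FREE]
Op 8: b = realloc(b, 8) -> b = 0; heap: [0-7 ALLOC][8-8 FREE][9-13 ALLOC][14-25 FREE]
Op 9: free(b) -> (freed b); heap: [0-8 FREE][9-13 ALLOC][14-25 FREE]
Free blocks: [9 12] total_free=21 largest=12 -> 100*(21-12)/21 = 900/21 ≈ 42.857 -> rounds to 43

Answer: 43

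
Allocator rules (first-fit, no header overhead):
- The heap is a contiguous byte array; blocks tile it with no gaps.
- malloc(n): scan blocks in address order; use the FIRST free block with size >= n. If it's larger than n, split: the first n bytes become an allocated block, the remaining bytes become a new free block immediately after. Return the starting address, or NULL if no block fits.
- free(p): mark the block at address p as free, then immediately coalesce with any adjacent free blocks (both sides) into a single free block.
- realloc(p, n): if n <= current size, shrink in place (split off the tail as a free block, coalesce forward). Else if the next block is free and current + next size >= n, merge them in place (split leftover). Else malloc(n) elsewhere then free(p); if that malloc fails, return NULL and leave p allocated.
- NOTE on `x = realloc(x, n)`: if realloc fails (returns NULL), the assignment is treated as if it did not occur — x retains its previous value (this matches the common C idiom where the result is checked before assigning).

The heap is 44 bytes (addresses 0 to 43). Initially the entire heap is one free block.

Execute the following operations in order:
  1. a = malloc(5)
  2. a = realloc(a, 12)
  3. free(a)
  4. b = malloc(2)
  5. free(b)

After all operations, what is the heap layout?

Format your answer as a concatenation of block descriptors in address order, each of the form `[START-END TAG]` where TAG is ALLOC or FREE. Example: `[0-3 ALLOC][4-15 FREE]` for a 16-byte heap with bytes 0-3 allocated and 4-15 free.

Op 1: a = malloc(5) -> a = 0; heap: [0-4 ALLOC][5-43 FREE]
Op 2: a = realloc(a, 12) -> a = 0; heap: [0-11 ALLOC][12-43 FREE]
Op 3: free(a) -> (freed a); heap: [0-43 FREE]
Op 4: b = malloc(2) -> b = 0; heap: [0-1 ALLOC][2-43 FREE]
Op 5: free(b) -> (freed b); heap: [0-43 FREE]

Answer: [0-43 FREE]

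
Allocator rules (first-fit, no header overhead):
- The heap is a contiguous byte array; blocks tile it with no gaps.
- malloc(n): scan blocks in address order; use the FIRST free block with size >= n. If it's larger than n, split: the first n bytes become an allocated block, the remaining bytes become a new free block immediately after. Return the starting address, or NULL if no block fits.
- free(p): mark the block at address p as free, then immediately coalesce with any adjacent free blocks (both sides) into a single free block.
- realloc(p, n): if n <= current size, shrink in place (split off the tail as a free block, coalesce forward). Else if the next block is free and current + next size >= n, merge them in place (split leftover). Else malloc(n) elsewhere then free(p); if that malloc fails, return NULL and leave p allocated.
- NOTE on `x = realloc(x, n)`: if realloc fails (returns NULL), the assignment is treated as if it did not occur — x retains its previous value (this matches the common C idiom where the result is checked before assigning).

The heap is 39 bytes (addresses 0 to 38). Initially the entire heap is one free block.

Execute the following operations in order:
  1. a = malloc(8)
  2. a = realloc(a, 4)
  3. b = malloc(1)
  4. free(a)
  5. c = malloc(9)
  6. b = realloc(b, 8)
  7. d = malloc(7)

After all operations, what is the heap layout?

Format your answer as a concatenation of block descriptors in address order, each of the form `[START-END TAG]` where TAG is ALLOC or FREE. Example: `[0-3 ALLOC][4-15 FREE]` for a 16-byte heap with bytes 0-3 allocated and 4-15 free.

Op 1: a = malloc(8) -> a = 0; heap: [0-7 ALLOC][8-38 FREE]
Op 2: a = realloc(a, 4) -> a = 0; heap: [0-3 ALLOC][4-38 FREE]
Op 3: b = malloc(1) -> b = 4; heap: [0-3 ALLOC][4-4 ALLOC][5-38 FREE]
Op 4: free(a) -> (freed a); heap: [0-3 FREE][4-4 ALLOC][5-38 FREE]
Op 5: c = malloc(9) -> c = 5; heap: [0-3 FREE][4-4 ALLOC][5-13 ALLOC][14-38 FREE]
Op 6: b = realloc(b, 8) -> b = 14; heap: [0-4 FREE][5-13 ALLOC][14-21 ALLOC][22-38 FREE]
Op 7: d = malloc(7) -> d = 22; heap: [0-4 FREE][5-13 ALLOC][14-21 ALLOC][22-28 ALLOC][29-38 FREE]

Answer: [0-4 FREE][5-13 ALLOC][14-21 ALLOC][22-28 ALLOC][29-38 FREE]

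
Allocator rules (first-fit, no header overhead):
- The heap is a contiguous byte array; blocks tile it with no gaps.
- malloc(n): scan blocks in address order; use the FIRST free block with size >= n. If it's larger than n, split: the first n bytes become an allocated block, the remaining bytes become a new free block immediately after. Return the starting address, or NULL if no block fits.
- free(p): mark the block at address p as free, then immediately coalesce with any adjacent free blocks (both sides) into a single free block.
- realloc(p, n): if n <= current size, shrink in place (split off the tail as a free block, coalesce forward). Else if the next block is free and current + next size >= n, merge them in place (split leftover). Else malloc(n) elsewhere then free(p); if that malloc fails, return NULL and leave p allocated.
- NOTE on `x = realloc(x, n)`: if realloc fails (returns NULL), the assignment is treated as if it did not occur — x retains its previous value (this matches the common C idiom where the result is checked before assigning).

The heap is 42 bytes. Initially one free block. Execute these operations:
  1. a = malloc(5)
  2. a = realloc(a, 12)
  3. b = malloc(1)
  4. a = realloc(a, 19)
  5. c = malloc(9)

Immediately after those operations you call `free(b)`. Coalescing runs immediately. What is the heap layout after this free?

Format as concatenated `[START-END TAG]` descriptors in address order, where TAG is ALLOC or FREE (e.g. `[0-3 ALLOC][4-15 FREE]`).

Op 1: a = malloc(5) -> a = 0; heap: [0-4 ALLOC][5-41 FREE]
Op 2: a = realloc(a, 12) -> a = 0; heap: [0-11 ALLOC][12-41 FREE]
Op 3: b = malloc(1) -> b = 12; heap: [0-11 ALLOC][12-12 ALLOC][13-41 FREE]
Op 4: a = realloc(a, 19) -> a = 13; heap: [0-11 FREE][12-12 ALLOC][13-31 ALLOC][32-41 FREE]
Op 5: c = malloc(9) -> c = 0; heap: [0-8 ALLOC][9-11 FREE][12-12 ALLOC][13-31 ALLOC][32-41 FREE]
free(b): b = 12 -> block [12-12 ALLOC]; mark free, coalesce with adjacent free neighbors -> [0-8 ALLOC][9-12 FREE][13-31 ALLOC][32-41 FREE]

Answer: [0-8 ALLOC][9-12 FREE][13-31 ALLOC][32-41 FREE]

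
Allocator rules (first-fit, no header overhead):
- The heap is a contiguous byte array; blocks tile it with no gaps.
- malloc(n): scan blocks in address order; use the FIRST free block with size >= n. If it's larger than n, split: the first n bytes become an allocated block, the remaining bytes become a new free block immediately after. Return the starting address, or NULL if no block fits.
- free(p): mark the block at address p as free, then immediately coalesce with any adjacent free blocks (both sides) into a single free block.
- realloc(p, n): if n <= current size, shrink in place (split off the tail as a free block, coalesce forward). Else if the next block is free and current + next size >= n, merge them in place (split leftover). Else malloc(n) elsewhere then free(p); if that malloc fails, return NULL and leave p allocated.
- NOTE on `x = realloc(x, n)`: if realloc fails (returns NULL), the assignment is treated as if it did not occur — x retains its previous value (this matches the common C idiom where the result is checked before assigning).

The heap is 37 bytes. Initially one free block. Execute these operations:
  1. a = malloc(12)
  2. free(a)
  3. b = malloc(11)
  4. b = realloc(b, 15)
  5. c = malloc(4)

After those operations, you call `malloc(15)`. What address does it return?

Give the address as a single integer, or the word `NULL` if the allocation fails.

Answer: 19

Derivation:
Op 1: a = malloc(12) -> a = 0; heap: [0-11 ALLOC][12-36 FREE]
Op 2: free(a) -> (freed a); heap: [0-36 FREE]
Op 3: b = malloc(11) -> b = 0; heap: [0-10 ALLOC][11-36 FREE]
Op 4: b = realloc(b, 15) -> b = 0; heap: [0-14 ALLOC][15-36 FREE]
Op 5: c = malloc(4) -> c = 15; heap: [0-14 ALLOC][15-18 ALLOC][19-36 FREE]
malloc(15): first-fit scan over [0-14 ALLOC][15-18 ALLOC][19-36 FREE] -> 19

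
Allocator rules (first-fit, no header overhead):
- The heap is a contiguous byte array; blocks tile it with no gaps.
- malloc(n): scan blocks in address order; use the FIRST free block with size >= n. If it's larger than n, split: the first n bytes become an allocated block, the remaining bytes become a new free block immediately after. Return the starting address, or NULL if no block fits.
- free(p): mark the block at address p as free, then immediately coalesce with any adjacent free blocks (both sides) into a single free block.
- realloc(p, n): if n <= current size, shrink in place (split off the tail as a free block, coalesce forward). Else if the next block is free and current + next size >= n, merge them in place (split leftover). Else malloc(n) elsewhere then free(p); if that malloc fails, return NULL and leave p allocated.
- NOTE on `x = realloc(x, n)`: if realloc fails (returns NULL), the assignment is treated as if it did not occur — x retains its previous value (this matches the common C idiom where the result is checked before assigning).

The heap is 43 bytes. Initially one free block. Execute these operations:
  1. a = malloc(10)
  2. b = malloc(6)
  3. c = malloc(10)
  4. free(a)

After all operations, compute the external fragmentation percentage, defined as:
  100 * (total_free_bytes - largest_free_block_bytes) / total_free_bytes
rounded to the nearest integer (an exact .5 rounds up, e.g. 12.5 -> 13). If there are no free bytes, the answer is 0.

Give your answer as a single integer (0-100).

Op 1: a = malloc(10) -> a = 0; heap: [0-9 ALLOC][10-42 FREE]
Op 2: b = malloc(6) -> b = 10; heap: [0-9 ALLOC][10-15 ALLOC][16-42 FREE]
Op 3: c = malloc(10) -> c = 16; heap: [0-9 ALLOC][10-15 ALLOC][16-25 ALLOC][26-42 FREE]
Op 4: free(a) -> (freed a); heap: [0-9 FREE][10-15 ALLOC][16-25 ALLOC][26-42 FREE]
Free blocks: [10 17] total_free=27 largest=17 -> 100*(27-17)/27 = 1000/27 ≈ 37.037 -> rounds to 37

Answer: 37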